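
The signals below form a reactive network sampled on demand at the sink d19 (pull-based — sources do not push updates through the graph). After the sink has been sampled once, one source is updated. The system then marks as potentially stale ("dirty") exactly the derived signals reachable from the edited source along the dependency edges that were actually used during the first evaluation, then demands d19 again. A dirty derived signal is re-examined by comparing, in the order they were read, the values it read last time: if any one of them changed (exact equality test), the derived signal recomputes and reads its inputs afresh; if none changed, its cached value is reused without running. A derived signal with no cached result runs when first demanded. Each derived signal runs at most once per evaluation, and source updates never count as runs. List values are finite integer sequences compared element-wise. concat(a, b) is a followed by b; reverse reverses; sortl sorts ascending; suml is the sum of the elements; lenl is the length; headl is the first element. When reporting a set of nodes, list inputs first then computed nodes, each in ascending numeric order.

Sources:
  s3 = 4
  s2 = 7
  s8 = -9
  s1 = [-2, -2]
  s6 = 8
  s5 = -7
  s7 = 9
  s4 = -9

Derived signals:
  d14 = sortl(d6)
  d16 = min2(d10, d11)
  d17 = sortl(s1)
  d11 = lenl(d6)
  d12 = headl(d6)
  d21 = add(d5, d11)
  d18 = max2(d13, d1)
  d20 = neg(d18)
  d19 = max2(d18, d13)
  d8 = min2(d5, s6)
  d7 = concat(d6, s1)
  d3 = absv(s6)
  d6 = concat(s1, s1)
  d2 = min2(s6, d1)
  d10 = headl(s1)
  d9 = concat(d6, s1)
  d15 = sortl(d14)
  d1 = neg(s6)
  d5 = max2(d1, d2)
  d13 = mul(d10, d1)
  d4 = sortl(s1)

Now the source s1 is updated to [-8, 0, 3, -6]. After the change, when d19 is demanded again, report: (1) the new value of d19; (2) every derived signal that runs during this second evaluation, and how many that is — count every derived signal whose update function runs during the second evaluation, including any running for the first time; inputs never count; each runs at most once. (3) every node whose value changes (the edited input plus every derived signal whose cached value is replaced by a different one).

d19 now evaluates to 64.
Run set: d10, d13, d18, d19 (4 run).
Changed values: s1, d10, d13, d18, d19.

Initial pass — values computed on the first demand:
  d1 = neg(8) = -8
  d10 = headl([-2, -2]) = -2
  d13 = mul(-2, -8) = 16
  d18 = max2(16, -8) = 16
  d19 = max2(16, 16) = 16

Second demand — change propagation:
  d10: re-runs because s1 [-2, -2]->[-8, 0, 3, -6]; new result -8.
  d13: re-runs because d10 -2->-8; new result 64.
  d18: re-runs because d13 16->64; new result 64.
  d19: re-runs because d18 16->64; d13 16->64; new result 64.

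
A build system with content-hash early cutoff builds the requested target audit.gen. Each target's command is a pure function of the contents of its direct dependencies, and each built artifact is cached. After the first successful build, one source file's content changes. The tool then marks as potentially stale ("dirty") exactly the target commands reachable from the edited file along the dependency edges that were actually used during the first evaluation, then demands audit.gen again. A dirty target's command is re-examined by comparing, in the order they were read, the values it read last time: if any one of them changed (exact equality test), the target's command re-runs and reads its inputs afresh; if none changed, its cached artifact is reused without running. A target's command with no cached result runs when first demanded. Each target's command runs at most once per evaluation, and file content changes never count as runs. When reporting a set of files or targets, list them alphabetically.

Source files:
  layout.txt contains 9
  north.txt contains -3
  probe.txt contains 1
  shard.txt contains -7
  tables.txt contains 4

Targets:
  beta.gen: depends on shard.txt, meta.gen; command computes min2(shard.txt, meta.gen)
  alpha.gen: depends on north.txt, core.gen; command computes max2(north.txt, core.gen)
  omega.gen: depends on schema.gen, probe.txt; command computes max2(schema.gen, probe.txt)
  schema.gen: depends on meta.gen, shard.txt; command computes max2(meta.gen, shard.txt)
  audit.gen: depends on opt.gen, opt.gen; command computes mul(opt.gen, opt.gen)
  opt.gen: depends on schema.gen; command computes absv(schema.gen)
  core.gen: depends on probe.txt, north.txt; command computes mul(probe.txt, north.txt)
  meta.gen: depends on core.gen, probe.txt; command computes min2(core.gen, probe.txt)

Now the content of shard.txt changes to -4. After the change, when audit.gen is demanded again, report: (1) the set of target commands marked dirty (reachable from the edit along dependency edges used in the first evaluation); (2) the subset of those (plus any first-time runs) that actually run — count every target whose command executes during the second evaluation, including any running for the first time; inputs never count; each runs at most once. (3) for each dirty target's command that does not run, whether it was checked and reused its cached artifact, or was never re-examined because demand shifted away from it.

Marked dirty: audit.gen, opt.gen, schema.gen.
Target commands that run: schema.gen — 1 in total.
Checked but reused from cache: audit.gen, opt.gen.
Key observation: the change is absorbed at schema.gen — it re-runs but produces the same value, and the output's value is unchanged.

First evaluation (everything demanded from the output):
  core.gen = mul(1, -3) = -3
  meta.gen = min2(-3, 1) = -3
  schema.gen = max2(-3, -7) = -3
  opt.gen = absv(-3) = 3
  audit.gen = mul(3, 3) = 9

Propagation after the edit:
  schema.gen: runs — shard.txt -7->-4; result -3 (same value as before).
  opt.gen: checked — values it read are unchanged (schema.gen unchanged); reused cached 3 without running.
  audit.gen: checked — values it read are unchanged (opt.gen unchanged, opt.gen unchanged); reused cached 9 without running.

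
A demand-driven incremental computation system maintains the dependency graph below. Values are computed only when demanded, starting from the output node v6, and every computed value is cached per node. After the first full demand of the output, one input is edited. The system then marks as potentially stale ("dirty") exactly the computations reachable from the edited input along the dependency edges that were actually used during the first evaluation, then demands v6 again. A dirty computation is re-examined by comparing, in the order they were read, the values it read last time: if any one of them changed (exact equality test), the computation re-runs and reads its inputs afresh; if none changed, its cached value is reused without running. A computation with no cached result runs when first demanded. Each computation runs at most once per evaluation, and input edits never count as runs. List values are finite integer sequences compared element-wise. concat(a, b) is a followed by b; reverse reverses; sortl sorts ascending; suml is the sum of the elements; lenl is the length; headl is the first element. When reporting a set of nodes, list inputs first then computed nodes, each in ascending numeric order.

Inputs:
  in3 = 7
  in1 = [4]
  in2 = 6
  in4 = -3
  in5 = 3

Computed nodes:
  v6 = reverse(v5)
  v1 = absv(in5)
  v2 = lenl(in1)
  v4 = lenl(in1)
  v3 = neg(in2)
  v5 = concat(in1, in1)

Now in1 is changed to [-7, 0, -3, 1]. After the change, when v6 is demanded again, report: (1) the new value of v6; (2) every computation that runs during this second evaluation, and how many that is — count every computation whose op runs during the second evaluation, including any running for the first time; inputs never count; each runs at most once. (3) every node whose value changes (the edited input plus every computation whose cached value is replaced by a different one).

New value of v6: [1, -3, 0, -7, 1, -3, 0, -7].
Computations that run: v5, v6 — 2 in total.
Values that change: in1, v5, v6.

First evaluation (everything demanded from the output):
  v5 = concat([4], [4]) = [4, 4]
  v6 = reverse([4, 4]) = [4, 4]

Propagation after the edit:
  v5: runs — in1 [4]->[-7, 0, -3, 1]; in1 [4]->[-7, 0, -3, 1]; result [-7, 0, -3, 1, -7, 0, -3, 1].
  v6: runs — v5 [4, 4]->[-7, 0, -3, 1, -7, 0, -3, 1]; result [1, -3, 0, -7, 1, -3, 0, -7].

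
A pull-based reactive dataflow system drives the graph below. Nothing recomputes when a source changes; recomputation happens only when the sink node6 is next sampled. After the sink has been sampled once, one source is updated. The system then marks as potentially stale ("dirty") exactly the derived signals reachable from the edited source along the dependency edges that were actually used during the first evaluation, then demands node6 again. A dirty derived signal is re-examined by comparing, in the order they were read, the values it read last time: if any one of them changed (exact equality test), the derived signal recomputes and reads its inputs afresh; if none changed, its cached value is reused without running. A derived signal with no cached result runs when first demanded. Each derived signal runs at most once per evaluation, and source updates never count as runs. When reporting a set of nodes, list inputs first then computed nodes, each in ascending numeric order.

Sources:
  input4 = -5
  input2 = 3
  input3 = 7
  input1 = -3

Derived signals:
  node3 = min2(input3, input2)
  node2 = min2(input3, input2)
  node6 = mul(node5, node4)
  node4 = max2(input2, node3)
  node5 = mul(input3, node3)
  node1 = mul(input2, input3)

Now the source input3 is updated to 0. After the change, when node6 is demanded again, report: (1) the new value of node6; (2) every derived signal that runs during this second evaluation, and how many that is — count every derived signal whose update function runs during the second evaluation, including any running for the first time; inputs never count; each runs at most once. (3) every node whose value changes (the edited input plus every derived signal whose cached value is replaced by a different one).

First evaluation (everything demanded from the output):
  node3 = min2(7, 3) = 3
  node4 = max2(3, 3) = 3
  node5 = mul(7, 3) = 21
  node6 = mul(21, 3) = 63

Propagation after the edit:
  node3: runs — input3 7->0; result 0.
  node4: runs — node3 3->0; result 3 (same value as before).
  node5: runs — input3 7->0; node3 3->0; result 0.
  node6: runs — node5 21->0; result 0.

New value of node6: 0.
Derived signals that run: node3, node4, node5, node6 — 4 in total.
Values that change: input3, node3, node5, node6.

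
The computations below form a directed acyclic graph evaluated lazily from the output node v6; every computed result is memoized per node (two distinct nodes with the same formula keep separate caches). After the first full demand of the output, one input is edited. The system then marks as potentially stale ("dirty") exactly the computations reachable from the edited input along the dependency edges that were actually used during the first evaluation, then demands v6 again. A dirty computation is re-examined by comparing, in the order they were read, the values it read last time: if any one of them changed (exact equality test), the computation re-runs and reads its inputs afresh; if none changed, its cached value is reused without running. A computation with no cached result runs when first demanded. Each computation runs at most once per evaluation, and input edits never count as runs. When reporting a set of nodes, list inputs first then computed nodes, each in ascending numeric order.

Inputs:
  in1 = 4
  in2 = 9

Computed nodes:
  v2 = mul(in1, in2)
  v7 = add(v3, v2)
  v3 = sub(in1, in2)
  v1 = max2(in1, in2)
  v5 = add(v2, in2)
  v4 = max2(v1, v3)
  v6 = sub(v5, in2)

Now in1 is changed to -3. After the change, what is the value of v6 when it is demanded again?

First demand of the output computes:
  v2 = mul(4, 9) = 36
  v5 = add(36, 9) = 45
  v6 = sub(45, 9) = 36

After the edit, cleaning proceeds:
  v2: a read changed (in1 4->-3) — executes, giving -27.
  v5: a read changed (v2 36->-27) — executes, giving -18.
  v6: a read changed (v5 45->-18) — executes, giving -27.

Demanding v6 again yields -27.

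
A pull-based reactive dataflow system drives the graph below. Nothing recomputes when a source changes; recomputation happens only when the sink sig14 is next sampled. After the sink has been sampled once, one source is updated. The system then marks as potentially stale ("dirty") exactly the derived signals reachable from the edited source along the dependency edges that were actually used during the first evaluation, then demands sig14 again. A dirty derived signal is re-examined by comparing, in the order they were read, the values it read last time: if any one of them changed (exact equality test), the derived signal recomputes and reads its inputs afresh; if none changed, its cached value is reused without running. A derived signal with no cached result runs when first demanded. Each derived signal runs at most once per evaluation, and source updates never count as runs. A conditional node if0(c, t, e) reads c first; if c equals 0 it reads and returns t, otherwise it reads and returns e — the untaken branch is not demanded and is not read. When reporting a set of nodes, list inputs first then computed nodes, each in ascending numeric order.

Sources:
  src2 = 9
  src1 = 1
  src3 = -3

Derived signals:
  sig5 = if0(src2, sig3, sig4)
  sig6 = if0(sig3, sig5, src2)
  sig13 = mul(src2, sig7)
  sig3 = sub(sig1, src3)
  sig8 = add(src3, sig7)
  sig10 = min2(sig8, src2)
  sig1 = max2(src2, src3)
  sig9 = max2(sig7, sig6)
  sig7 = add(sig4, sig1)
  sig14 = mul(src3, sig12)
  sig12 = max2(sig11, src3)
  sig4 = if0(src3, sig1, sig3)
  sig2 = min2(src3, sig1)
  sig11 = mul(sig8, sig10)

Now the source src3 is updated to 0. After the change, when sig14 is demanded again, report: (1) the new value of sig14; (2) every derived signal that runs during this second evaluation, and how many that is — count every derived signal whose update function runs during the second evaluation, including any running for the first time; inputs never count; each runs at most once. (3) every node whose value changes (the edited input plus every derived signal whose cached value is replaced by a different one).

First evaluation (everything demanded from the output):
  sig1 = max2(9, -3) = 9
  sig3 = sub(9, -3) = 12
  sig4 = if0(src3=-3 -> else branch sig3) = 12
  sig7 = add(12, 9) = 21
  sig8 = add(-3, 21) = 18
  sig10 = min2(18, 9) = 9
  sig11 = mul(18, 9) = 162
  sig12 = max2(162, -3) = 162
  sig14 = mul(-3, 162) = -486

Propagation after the edit:
  sig1: runs — src3 -3->0; result 9 (same value as before).
  sig3: marked dirty but never re-examined — demand shifted away from it.
  sig4: runs — src3 -3->0; result 9.
  sig7: runs — sig4 12->9; result 18.
  sig8: runs — src3 -3->0; sig7 21->18; result 18 (same value as before).
  sig10: checked — values it read are unchanged (sig8 unchanged, src2 unchanged); reused cached 9 without running.
  sig11: checked — values it read are unchanged (sig8 unchanged, sig10 unchanged); reused cached 162 without running.
  sig12: runs — src3 -3->0; result 162 (same value as before).
  sig14: runs — src3 -3->0; result 0.

Key observation: a condition flipped, so demand moved to the other branch — sig3 is never re-examined.

New value of sig14: 0.
Derived signals that run: sig1, sig4, sig7, sig8, sig12, sig14 — 6 in total.
Values that change: src3, sig4, sig7, sig14.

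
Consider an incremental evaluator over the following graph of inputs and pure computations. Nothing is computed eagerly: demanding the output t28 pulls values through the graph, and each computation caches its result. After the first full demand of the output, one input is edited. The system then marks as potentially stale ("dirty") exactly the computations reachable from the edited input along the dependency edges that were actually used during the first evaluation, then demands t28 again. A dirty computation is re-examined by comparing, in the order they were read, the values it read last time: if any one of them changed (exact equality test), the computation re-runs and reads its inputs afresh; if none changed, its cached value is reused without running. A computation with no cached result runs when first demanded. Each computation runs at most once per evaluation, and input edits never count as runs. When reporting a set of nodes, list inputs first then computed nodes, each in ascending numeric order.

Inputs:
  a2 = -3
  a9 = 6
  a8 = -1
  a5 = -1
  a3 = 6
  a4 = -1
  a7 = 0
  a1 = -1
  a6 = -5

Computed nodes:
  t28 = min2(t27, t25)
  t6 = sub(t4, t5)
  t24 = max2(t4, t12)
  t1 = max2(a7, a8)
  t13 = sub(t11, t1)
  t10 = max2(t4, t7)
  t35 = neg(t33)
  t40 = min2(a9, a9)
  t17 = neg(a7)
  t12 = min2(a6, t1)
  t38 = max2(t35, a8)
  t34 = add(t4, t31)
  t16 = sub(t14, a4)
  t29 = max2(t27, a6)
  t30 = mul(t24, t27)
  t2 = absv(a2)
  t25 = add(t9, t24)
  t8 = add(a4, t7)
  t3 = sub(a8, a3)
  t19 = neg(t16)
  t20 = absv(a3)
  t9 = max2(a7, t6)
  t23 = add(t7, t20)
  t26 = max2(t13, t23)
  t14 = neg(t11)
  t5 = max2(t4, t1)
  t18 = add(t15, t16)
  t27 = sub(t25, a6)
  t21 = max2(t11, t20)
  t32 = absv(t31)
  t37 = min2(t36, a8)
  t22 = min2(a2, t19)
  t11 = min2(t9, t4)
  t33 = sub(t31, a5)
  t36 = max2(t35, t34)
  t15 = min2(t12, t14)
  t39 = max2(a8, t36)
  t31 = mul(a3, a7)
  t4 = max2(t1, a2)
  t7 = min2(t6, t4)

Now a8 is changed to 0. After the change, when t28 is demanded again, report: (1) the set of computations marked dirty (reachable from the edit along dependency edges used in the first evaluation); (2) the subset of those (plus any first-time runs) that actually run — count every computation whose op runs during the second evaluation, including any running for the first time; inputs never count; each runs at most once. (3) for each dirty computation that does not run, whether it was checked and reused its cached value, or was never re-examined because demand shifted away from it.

Initial pass — values computed on the first demand:
  t1 = max2(0, -1) = 0
  t4 = max2(0, -3) = 0
  t5 = max2(0, 0) = 0
  t6 = sub(0, 0) = 0
  t9 = max2(0, 0) = 0
  t12 = min2(-5, 0) = -5
  t24 = max2(0, -5) = 0
  t25 = add(0, 0) = 0
  t27 = sub(0, -5) = 5
  t28 = min2(5, 0) = 0

Second demand — change propagation:
  t1: re-runs because a8 -1->0; new result 0 (unchanged).
  t4: re-examined; everything it read last time is the same (t1 unchanged, a2 unchanged) — cache 0 kept, no run.
  t5: re-examined; everything it read last time is the same (t4 unchanged, t1 unchanged) — cache 0 kept, no run.
  t6: re-examined; everything it read last time is the same (t4 unchanged, t5 unchanged) — cache 0 kept, no run.
  t9: re-examined; everything it read last time is the same (a7 unchanged, t6 unchanged) — cache 0 kept, no run.
  t12: re-examined; everything it read last time is the same (a6 unchanged, t1 unchanged) — cache -5 kept, no run.
  t24: re-examined; everything it read last time is the same (t4 unchanged, t12 unchanged) — cache 0 kept, no run.
  t25: re-examined; everything it read last time is the same (t9 unchanged, t24 unchanged) — cache 0 kept, no run.
  t27: re-examined; everything it read last time is the same (t25 unchanged, a6 unchanged) — cache 5 kept, no run.
  t28: re-examined; everything it read last time is the same (t27 unchanged, t25 unchanged) — cache 0 kept, no run.

The important point: t1 recomputes to an identical value, and the output ends up unchanged.

Dirty set: t1, t4, t5, t6, t9, t12, t24, t25, t27, t28.
Run set: t1 (1 run).
Re-examined without running (cache reused): t4, t5, t6, t9, t12, t24, t25, t27, t28.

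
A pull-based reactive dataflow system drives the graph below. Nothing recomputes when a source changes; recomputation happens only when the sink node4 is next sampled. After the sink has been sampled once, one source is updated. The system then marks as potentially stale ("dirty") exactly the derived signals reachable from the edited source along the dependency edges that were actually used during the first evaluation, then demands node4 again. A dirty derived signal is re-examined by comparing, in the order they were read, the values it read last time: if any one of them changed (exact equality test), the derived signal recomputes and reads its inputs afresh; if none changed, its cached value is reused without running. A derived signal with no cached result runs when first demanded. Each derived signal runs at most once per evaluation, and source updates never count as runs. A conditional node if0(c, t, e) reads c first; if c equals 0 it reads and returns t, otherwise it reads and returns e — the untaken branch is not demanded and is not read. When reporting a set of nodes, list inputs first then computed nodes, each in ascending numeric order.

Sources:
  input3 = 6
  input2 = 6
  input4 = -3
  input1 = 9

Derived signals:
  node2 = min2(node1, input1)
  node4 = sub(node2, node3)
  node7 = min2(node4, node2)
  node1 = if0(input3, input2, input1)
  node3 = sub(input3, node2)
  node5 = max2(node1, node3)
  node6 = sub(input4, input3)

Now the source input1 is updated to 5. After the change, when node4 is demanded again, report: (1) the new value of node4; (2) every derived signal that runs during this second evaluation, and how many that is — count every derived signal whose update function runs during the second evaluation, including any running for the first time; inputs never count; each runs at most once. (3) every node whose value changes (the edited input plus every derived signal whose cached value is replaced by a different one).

First evaluation (everything demanded from the output):
  node1 = if0(input3=6 -> else branch input1) = 9
  node2 = min2(9, 9) = 9
  node3 = sub(6, 9) = -3
  node4 = sub(9, -3) = 12

Propagation after the edit:
  node1: runs — input1 9->5; result 5.
  node2: runs — node1 9->5; input1 9->5; result 5.
  node3: runs — node2 9->5; result 1.
  node4: runs — node2 9->5; node3 -3->1; result 4.

New value of node4: 4.
Derived signals that run: node1, node2, node3, node4 — 4 in total.
Values that change: input1, node1, node2, node3, node4.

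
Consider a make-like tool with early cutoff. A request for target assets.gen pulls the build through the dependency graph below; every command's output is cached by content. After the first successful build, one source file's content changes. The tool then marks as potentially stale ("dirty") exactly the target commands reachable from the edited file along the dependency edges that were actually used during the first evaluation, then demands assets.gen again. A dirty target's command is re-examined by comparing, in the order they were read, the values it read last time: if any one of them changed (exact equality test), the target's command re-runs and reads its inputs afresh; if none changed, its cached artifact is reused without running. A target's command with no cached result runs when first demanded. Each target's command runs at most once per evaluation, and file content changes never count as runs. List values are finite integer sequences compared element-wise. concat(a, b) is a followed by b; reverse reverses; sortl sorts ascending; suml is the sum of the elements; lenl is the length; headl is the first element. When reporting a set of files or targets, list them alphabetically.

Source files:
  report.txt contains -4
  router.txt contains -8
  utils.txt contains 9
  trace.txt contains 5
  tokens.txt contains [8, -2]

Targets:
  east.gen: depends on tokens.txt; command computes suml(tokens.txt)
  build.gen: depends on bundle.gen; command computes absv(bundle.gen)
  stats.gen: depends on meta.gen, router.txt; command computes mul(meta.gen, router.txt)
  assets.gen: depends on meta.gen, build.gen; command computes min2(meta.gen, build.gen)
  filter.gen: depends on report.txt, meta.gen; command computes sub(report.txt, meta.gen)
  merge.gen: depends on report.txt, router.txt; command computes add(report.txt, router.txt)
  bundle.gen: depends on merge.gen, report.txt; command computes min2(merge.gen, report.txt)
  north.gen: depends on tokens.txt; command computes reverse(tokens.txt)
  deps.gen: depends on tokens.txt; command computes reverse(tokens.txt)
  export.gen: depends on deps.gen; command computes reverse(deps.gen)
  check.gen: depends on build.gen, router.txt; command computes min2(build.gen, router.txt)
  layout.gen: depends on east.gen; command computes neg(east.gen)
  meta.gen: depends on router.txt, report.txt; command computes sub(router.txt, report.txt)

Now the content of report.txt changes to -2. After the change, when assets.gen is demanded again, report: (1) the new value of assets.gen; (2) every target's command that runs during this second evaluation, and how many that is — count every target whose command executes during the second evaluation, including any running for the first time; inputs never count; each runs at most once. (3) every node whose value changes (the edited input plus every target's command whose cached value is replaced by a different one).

First demand of the output computes:
  merge.gen = add(-4, -8) = -12
  bundle.gen = min2(-12, -4) = -12
  build.gen = absv(-12) = 12
  meta.gen = sub(-8, -4) = -4
  assets.gen = min2(-4, 12) = -4

After the edit, cleaning proceeds:
  merge.gen: a read changed (report.txt -4->-2) — executes, giving -10.
  bundle.gen: a read changed (merge.gen -12->-10; report.txt -4->-2) — executes, giving -10.
  build.gen: a read changed (bundle.gen -12->-10) — executes, giving 10.
  meta.gen: a read changed (report.txt -4->-2) — executes, giving -6.
  assets.gen: a read changed (meta.gen -4->-6; build.gen 12->10) — executes, giving -6.

Demanding assets.gen again yields -6.
5 target commands run: assets.gen, build.gen, bundle.gen, merge.gen, meta.gen.
The nodes whose values change: assets.gen, build.gen, bundle.gen, merge.gen, meta.gen, report.txt.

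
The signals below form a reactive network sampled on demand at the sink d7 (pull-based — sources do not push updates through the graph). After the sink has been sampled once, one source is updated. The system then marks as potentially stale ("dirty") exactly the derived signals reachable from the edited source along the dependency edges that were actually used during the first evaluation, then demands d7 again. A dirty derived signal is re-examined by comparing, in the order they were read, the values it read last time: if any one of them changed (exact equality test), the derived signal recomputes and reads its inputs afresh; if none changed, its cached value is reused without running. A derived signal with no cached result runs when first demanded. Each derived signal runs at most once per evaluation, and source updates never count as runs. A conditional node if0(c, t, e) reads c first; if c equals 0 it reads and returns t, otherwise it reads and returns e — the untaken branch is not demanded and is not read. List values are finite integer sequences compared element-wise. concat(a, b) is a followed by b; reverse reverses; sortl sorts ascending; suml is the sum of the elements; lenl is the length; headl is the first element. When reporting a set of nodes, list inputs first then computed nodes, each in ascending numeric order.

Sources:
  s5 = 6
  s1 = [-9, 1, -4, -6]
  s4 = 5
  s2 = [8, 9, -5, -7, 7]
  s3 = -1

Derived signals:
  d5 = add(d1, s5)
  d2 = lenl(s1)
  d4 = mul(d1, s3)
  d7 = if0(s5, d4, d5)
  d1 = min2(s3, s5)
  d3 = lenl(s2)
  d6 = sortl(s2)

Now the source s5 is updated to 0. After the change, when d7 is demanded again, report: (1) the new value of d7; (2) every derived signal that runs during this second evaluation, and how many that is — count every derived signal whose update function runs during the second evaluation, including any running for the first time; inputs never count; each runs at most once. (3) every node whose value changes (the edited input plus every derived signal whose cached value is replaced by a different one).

Initial pass — values computed on the first demand:
  d1 = min2(-1, 6) = -1
  d5 = add(-1, 6) = 5
  d7 = if0(s5=6 -> else branch d5) = 5

Second demand — change propagation:
  d1: re-runs because s5 6->0; new result -1 (unchanged).
  d4: newly demanded (no cache) — executes and yields 1.
  d5: dirty yet unreached — the second evaluation never asks for it.
  d7: re-runs because s5 6->0; new result 1.

The important point: the flipped condition redirects demand; d5 is left stale, never re-checked.

d7 now evaluates to 1.
Run set: d1, d4, d7 (3 run).
Changed values: s5, d7.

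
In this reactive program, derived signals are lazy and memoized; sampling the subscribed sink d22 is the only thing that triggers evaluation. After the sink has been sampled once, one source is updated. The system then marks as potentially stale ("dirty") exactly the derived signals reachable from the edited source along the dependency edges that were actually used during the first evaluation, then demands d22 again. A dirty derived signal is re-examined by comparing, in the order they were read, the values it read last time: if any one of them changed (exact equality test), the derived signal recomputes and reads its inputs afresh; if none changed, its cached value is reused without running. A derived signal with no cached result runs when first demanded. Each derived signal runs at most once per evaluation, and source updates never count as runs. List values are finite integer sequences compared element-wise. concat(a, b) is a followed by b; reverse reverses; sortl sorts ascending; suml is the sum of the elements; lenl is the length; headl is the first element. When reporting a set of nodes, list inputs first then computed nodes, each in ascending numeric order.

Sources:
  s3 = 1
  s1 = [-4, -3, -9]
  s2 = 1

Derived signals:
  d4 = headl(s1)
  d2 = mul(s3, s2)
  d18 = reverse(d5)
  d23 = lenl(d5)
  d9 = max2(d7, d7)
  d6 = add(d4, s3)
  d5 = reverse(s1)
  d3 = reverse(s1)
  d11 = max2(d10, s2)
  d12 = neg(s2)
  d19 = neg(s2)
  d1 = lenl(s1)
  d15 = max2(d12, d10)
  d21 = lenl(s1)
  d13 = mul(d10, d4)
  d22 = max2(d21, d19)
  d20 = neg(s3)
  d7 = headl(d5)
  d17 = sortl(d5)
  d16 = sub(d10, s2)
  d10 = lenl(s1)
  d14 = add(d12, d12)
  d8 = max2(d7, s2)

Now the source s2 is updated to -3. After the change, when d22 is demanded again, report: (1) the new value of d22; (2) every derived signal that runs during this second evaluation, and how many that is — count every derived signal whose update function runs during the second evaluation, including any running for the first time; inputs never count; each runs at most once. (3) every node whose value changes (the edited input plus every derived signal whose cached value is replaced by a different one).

First demand of the output computes:
  d19 = neg(1) = -1
  d21 = lenl([-4, -3, -9]) = 3
  d22 = max2(3, -1) = 3

After the edit, cleaning proceeds:
  d19: a read changed (s2 1->-3) — executes, giving 3.
  d22: a read changed (d19 -1->3) — executes, giving 3 — identical to its old value.

Demanding d22 again yields 3.
2 derived signals run: d19, d22.
The nodes whose values change: s2, d19.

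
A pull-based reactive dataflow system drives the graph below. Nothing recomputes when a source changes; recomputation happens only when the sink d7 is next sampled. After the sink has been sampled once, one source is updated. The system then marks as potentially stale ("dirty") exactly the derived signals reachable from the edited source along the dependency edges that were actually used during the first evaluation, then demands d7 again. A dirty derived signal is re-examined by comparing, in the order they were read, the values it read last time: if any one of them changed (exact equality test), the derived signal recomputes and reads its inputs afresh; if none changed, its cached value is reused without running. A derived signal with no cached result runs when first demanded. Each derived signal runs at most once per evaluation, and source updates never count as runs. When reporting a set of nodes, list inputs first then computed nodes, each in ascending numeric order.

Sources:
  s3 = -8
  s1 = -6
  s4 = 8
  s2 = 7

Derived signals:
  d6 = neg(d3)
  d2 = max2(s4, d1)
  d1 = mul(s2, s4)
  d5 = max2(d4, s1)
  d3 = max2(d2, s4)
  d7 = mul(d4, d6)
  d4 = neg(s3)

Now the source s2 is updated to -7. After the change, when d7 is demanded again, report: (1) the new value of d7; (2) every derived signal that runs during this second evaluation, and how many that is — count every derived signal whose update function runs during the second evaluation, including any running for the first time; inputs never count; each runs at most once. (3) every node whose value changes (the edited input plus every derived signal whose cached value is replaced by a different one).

New value of d7: -64.
Derived signals that run: d1, d2, d3, d6, d7 — 5 in total.
Values that change: s2, d1, d2, d3, d6, d7.

First evaluation (everything demanded from the output):
  d1 = mul(7, 8) = 56
  d2 = max2(8, 56) = 56
  d3 = max2(56, 8) = 56
  d4 = neg(-8) = 8
  d6 = neg(56) = -56
  d7 = mul(8, -56) = -448

Propagation after the edit:
  d1: runs — s2 7->-7; result -56.
  d2: runs — d1 56->-56; result 8.
  d3: runs — d2 56->8; result 8.
  d6: runs — d3 56->8; result -8.
  d7: runs — d6 -56->-8; result -64.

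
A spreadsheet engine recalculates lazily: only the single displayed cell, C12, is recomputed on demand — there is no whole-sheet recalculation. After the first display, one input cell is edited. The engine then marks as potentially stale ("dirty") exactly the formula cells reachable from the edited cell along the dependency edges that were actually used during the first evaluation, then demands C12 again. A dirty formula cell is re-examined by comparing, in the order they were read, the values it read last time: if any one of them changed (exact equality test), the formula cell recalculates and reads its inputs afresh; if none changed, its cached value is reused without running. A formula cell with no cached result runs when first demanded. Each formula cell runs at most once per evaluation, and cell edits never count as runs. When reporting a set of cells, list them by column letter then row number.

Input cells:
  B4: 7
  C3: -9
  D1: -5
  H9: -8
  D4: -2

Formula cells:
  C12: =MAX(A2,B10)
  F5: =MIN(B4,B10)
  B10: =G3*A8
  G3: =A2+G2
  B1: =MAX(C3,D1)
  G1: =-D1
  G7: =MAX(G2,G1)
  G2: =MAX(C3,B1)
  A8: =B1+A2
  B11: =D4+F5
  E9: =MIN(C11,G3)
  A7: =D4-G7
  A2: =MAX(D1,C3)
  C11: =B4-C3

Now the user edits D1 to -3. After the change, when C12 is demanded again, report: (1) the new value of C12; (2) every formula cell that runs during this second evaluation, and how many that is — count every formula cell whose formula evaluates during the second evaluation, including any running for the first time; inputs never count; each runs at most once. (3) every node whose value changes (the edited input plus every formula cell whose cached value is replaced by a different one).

First evaluation (everything demanded from the output):
  A2 = MAX(-5, -9) = -5
  B1 = MAX(-9, -5) = -5
  A8 = -5 + -5 = -10
  G2 = MAX(-9, -5) = -5
  G3 = -5 + -5 = -10
  B10 = -10 * -10 = 100
  C12 = MAX(-5, 100) = 100

Propagation after the edit:
  A2: runs — D1 -5->-3; result -3.
  B1: runs — D1 -5->-3; result -3.
  A8: runs — B1 -5->-3; A2 -5->-3; result -6.
  G2: runs — B1 -5->-3; result -3.
  G3: runs — A2 -5->-3; G2 -5->-3; result -6.
  B10: runs — G3 -10->-6; A8 -10->-6; result 36.
  C12: runs — A2 -5->-3; B10 100->36; result 36.

New value of C12: 36.
Formula cells that run: A2, A8, B1, B10, C12, G2, G3 — 7 in total.
Values that change: A2, A8, B1, B10, C12, D1, G2, G3.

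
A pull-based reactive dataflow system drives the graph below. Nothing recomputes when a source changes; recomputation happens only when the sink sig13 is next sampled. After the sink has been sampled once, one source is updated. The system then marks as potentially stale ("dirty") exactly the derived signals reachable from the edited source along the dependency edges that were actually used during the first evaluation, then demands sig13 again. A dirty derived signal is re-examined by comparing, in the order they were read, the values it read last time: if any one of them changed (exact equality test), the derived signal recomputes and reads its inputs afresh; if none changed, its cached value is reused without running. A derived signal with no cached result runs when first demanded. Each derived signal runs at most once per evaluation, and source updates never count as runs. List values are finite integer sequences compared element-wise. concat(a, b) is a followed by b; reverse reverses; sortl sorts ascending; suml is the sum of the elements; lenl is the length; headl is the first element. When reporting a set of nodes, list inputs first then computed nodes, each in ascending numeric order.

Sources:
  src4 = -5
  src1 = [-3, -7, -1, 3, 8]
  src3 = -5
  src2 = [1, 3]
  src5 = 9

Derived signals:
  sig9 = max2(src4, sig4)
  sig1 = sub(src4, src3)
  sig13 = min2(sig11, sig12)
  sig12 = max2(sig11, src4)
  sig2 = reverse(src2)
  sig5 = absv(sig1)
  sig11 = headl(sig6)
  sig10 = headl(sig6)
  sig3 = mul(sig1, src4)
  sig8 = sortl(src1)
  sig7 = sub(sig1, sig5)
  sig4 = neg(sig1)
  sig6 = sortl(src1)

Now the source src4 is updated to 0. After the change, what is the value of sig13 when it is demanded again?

First evaluation (everything demanded from the output):
  sig6 = sortl([-3, -7, -1, 3, 8]) = [-7, -3, -1, 3, 8]
  sig11 = headl([-7, -3, -1, 3, 8]) = -7
  sig12 = max2(-7, -5) = -5
  sig13 = min2(-7, -5) = -7

Propagation after the edit:
  sig12: runs — src4 -5->0; result 0.
  sig13: runs — sig12 -5->0; result -7 (same value as before).

New value of sig13: -7.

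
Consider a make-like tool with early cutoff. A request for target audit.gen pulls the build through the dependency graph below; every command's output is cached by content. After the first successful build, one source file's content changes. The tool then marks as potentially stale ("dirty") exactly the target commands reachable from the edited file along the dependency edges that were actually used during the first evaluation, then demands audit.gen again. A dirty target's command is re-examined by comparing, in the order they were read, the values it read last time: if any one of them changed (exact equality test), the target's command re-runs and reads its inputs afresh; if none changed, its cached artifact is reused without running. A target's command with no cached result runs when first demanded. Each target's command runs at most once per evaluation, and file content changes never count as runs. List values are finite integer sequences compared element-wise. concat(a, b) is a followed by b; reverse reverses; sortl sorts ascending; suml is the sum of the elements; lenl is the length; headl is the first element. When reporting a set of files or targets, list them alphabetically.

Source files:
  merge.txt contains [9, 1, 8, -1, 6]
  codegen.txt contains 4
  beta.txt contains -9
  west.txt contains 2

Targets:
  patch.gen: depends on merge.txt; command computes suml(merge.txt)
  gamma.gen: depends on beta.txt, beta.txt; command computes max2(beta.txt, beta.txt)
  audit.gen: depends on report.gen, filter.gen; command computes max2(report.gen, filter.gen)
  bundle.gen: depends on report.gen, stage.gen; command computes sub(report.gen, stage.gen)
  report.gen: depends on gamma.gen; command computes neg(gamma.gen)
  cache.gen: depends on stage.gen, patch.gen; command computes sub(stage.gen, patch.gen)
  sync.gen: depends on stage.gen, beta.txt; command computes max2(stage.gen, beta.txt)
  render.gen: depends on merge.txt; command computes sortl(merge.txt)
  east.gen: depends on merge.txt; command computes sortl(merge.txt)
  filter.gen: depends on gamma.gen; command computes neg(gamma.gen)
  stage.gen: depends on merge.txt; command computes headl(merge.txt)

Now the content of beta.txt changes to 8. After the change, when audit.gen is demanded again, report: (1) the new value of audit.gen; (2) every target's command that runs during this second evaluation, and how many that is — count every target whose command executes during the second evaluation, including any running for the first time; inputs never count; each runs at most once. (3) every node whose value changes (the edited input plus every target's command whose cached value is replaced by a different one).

Demanding audit.gen again yields -8.
4 target commands run: audit.gen, filter.gen, gamma.gen, report.gen.
The nodes whose values change: audit.gen, beta.txt, filter.gen, gamma.gen, report.gen.

First demand of the output computes:
  gamma.gen = max2(-9, -9) = -9
  filter.gen = neg(-9) = 9
  report.gen = neg(-9) = 9
  audit.gen = max2(9, 9) = 9

After the edit, cleaning proceeds:
  gamma.gen: a read changed (beta.txt -9->8; beta.txt -9->8) — executes, giving 8.
  filter.gen: a read changed (gamma.gen -9->8) — executes, giving -8.
  report.gen: a read changed (gamma.gen -9->8) — executes, giving -8.
  audit.gen: a read changed (report.gen 9->-8; filter.gen 9->-8) — executes, giving -8.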